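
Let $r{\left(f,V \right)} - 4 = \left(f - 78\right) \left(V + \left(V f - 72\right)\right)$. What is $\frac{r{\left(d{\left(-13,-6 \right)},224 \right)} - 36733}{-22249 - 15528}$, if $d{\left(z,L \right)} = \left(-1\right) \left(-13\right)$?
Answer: $\frac{235889}{37777} \approx 6.2442$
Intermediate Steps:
$d{\left(z,L \right)} = 13$
$r{\left(f,V \right)} = 4 + \left(-78 + f\right) \left(-72 + V + V f\right)$ ($r{\left(f,V \right)} = 4 + \left(f - 78\right) \left(V + \left(V f - 72\right)\right) = 4 + \left(-78 + f\right) \left(V + \left(-72 + V f\right)\right) = 4 + \left(-78 + f\right) \left(-72 + V + V f\right)$)
$\frac{r{\left(d{\left(-13,-6 \right)},224 \right)} - 36733}{-22249 - 15528} = \frac{\left(5620 - 17472 - 936 + 224 \cdot 13^{2} - 17248 \cdot 13\right) - 36733}{-22249 - 15528} = \frac{\left(5620 - 17472 - 936 + 224 \cdot 169 - 224224\right) - 36733}{-37777} = \left(\left(5620 - 17472 - 936 + 37856 - 224224\right) - 36733\right) \left(- \frac{1}{37777}\right) = \left(-199156 - 36733\right) \left(- \frac{1}{37777}\right) = \left(-235889\right) \left(- \frac{1}{37777}\right) = \frac{235889}{37777}$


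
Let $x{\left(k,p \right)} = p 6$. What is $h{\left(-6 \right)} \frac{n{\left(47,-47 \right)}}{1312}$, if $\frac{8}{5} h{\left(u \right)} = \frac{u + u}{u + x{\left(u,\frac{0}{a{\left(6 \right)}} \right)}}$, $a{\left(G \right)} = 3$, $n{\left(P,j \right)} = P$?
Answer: $\frac{235}{5248} \approx 0.044779$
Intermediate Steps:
$x{\left(k,p \right)} = 6 p$
$h{\left(u \right)} = \frac{5}{4}$ ($h{\left(u \right)} = \frac{5 \frac{u + u}{u + 6 \cdot \frac{0}{3}}}{8} = \frac{5 \frac{2 u}{u + 6 \cdot 0 \cdot \frac{1}{3}}}{8} = \frac{5 \frac{2 u}{u + 6 \cdot 0}}{8} = \frac{5 \frac{2 u}{u + 0}}{8} = \frac{5 \frac{2 u}{u}}{8} = \frac{5}{8} \cdot 2 = \frac{5}{4}$)
$h{\left(-6 \right)} \frac{n{\left(47,-47 \right)}}{1312} = \frac{5 \cdot \frac{47}{1312}}{4} = \frac{5 \cdot 47 \cdot \frac{1}{1312}}{4} = \frac{5}{4} \cdot \frac{47}{1312} = \frac{235}{5248}$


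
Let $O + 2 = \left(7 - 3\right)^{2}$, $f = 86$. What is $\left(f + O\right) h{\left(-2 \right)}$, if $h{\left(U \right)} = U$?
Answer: $-200$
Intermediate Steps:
$O = 14$ ($O = -2 + \left(7 - 3\right)^{2} = -2 + 4^{2} = -2 + 16 = 14$)
$\left(f + O\right) h{\left(-2 \right)} = \left(86 + 14\right) \left(-2\right) = 100 \left(-2\right) = -200$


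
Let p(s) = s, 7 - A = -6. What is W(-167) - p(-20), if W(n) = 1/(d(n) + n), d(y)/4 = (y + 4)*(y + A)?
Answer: 2004821/100241 ≈ 20.000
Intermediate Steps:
A = 13 (A = 7 - 1*(-6) = 7 + 6 = 13)
d(y) = 4*(4 + y)*(13 + y) (d(y) = 4*((y + 4)*(y + 13)) = 4*((4 + y)*(13 + y)) = 4*(4 + y)*(13 + y))
W(n) = 1/(208 + 4*n**2 + 69*n) (W(n) = 1/((208 + 4*n**2 + 68*n) + n) = 1/(208 + 4*n**2 + 69*n))
W(-167) - p(-20) = 1/(208 + 4*(-167)**2 + 69*(-167)) - 1*(-20) = 1/(208 + 4*27889 - 11523) + 20 = 1/(208 + 111556 - 11523) + 20 = 1/100241 + 20 = 2004821/100241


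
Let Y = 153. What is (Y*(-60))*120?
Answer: -1101600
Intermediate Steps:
(Y*(-60))*120 = (153*(-60))*120 = -9180*120 = -1101600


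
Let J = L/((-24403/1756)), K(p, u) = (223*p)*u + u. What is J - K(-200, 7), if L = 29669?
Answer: 7566347015/24403 ≈ 3.1006e+5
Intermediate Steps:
K(p, u) = u + 223*p*u (K(p, u) = 223*p*u + u = u + 223*p*u)
J = -52098764/24403 (J = 29669/((-24403/1756)) = 29669/((-24403*1/1756)) = 29669/(-24403/1756) = 29669*(-1756/24403) = -52098764/24403 ≈ -2134.9)
J - K(-200, 7) = -52098764/24403 - 7*(1 + 223*(-200)) = -52098764/24403 - 7*(1 - 44600) = -52098764/24403 - 7*(-44599) = -52098764/24403 - 1*(-312193) = -52098764/24403 + 312193 = 7566347015/24403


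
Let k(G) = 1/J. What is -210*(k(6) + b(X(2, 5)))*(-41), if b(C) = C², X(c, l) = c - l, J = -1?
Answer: 68880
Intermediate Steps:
k(G) = -1 (k(G) = 1/(-1) = -1)
-210*(k(6) + b(X(2, 5)))*(-41) = -210*(-1 + (2 - 1*5)²)*(-41) = -210*(-1 + (2 - 5)²)*(-41) = -210*(-1 + (-3)²)*(-41) = -210*(-1 + 9)*(-41) = -210*8*(-41) = -42*40*(-41) = -1680*(-41) = 68880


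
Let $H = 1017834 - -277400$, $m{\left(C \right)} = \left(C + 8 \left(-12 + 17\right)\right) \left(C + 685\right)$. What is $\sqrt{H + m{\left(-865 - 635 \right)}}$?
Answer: $3 \sqrt{276126} \approx 1576.4$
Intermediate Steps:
$m{\left(C \right)} = \left(40 + C\right) \left(685 + C\right)$ ($m{\left(C \right)} = \left(C + 8 \cdot 5\right) \left(685 + C\right) = \left(C + 40\right) \left(685 + C\right) = \left(40 + C\right) \left(685 + C\right)$)
$H = 1295234$ ($H = 1017834 + 277400 = 1295234$)
$\sqrt{H + m{\left(-865 - 635 \right)}} = \sqrt{1295234 + \left(27400 + \left(-865 - 635\right)^{2} + 725 \left(-865 - 635\right)\right)} = \sqrt{1295234 + \left(27400 + \left(-1500\right)^{2} + 725 \left(-1500\right)\right)} = \sqrt{1295234 + \left(27400 + 2250000 - 1087500\right)} = \sqrt{1295234 + 1189900} = \sqrt{2485134} = 3 \sqrt{276126}$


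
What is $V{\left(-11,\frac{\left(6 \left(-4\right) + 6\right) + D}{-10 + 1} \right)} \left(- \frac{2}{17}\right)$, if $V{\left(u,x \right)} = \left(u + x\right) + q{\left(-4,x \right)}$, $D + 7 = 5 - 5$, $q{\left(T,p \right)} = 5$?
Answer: $\frac{58}{153} \approx 0.37909$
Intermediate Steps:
$D = -7$ ($D = -7 + \left(5 - 5\right) = -7 + 0 = -7$)
$V{\left(u,x \right)} = 5 + u + x$ ($V{\left(u,x \right)} = \left(u + x\right) + 5 = 5 + u + x$)
$V{\left(-11,\frac{\left(6 \left(-4\right) + 6\right) + D}{-10 + 1} \right)} \left(- \frac{2}{17}\right) = \left(5 - 11 + \frac{\left(6 \left(-4\right) + 6\right) - 7}{-10 + 1}\right) \left(- \frac{2}{17}\right) = \left(5 - 11 + \frac{\left(-24 + 6\right) - 7}{-9}\right) \left(\left(-2\right) \frac{1}{17}\right) = \left(5 - 11 + \left(-18 - 7\right) \left(- \frac{1}{9}\right)\right) \left(- \frac{2}{17}\right) = \left(5 - 11 - - \frac{25}{9}\right) \left(- \frac{2}{17}\right) = \left(5 - 11 + \frac{25}{9}\right) \left(- \frac{2}{17}\right) = \left(- \frac{29}{9}\right) \left(- \frac{2}{17}\right) = \frac{58}{153}$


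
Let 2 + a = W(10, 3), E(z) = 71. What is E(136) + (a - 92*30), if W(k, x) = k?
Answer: -2681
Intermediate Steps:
a = 8 (a = -2 + 10 = 8)
E(136) + (a - 92*30) = 71 + (8 - 92*30) = 71 + (8 - 2760) = 71 - 2752 = -2681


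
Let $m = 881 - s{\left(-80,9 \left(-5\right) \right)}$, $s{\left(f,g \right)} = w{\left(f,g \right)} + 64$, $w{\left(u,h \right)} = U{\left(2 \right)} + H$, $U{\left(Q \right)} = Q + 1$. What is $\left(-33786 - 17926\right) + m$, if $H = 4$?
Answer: $-50902$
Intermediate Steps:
$U{\left(Q \right)} = 1 + Q$
$w{\left(u,h \right)} = 7$ ($w{\left(u,h \right)} = \left(1 + 2\right) + 4 = 3 + 4 = 7$)
$s{\left(f,g \right)} = 71$ ($s{\left(f,g \right)} = 7 + 64 = 71$)
$m = 810$ ($m = 881 - 71 = 810$)
$\left(-33786 - 17926\right) + m = \left(-33786 - 17926\right) + 810 = -51712 + 810 = -50902$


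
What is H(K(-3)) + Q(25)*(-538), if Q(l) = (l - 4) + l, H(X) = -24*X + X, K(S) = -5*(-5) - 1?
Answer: -25300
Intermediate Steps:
K(S) = 24 (K(S) = 25 - 1 = 24)
H(X) = -23*X
Q(l) = -4 + 2*l (Q(l) = (-4 + l) + l = -4 + 2*l)
H(K(-3)) + Q(25)*(-538) = -23*24 + (-4 + 2*25)*(-538) = -552 + (-4 + 50)*(-538) = -552 + 46*(-538) = -552 - 24748 = -25300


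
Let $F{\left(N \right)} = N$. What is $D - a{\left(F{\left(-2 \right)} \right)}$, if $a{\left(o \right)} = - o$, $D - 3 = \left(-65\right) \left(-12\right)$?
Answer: $781$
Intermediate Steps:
$D = 783$ ($D = 3 - -780 = 3 + 780 = 783$)
$D - a{\left(F{\left(-2 \right)} \right)} = 783 - \left(-1\right) \left(-2\right) = 783 - 2 = 781$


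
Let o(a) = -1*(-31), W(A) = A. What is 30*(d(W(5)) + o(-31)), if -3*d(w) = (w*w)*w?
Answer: -320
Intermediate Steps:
d(w) = -w³/3 (d(w) = -w*w*w/3 = -w²*w/3 = -w³/3)
o(a) = 31
30*(d(W(5)) + o(-31)) = 30*(-⅓*5³ + 31) = 30*(-⅓*125 + 31) = 30*(-125/3 + 31) = 30*(-32/3) = -320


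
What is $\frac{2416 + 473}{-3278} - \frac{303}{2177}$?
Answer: $- \frac{7282587}{7136206} \approx -1.0205$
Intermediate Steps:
$\frac{2416 + 473}{-3278} - \frac{303}{2177} = 2889 \left(- \frac{1}{3278}\right) - \frac{303}{2177} = - \frac{2889}{3278} - \frac{303}{2177} = - \frac{7282587}{7136206}$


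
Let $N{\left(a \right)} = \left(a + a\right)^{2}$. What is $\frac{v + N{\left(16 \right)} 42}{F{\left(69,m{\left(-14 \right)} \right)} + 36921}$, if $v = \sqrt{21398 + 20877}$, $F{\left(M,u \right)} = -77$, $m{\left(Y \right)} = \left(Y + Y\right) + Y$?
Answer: $\frac{10752}{9211} + \frac{5 \sqrt{1691}}{36844} \approx 1.1729$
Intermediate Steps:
$m{\left(Y \right)} = 3 Y$ ($m{\left(Y \right)} = 2 Y + Y = 3 Y$)
$N{\left(a \right)} = 4 a^{2}$ ($N{\left(a \right)} = \left(2 a\right)^{2} = 4 a^{2}$)
$v = 5 \sqrt{1691}$ ($v = \sqrt{42275} = 5 \sqrt{1691} \approx 205.61$)
$\frac{v + N{\left(16 \right)} 42}{F{\left(69,m{\left(-14 \right)} \right)} + 36921} = \frac{5 \sqrt{1691} + 4 \cdot 16^{2} \cdot 42}{-77 + 36921} = \frac{5 \sqrt{1691} + 4 \cdot 256 \cdot 42}{36844} = \left(5 \sqrt{1691} + 1024 \cdot 42\right) \frac{1}{36844} = \left(5 \sqrt{1691} + 43008\right) \frac{1}{36844} = \left(43008 + 5 \sqrt{1691}\right) \frac{1}{36844} = \frac{10752}{9211} + \frac{5 \sqrt{1691}}{36844}$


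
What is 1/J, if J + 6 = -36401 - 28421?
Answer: -1/64828 ≈ -1.5425e-5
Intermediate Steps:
J = -64828 (J = -6 + (-36401 - 28421) = -6 - 64822 = -64828)
1/J = 1/(-64828) = -1/64828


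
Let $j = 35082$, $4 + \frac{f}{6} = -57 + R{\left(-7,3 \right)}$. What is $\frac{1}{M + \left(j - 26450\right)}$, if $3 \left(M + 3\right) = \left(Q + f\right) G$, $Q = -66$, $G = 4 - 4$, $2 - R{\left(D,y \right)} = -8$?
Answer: $\frac{1}{8629} \approx 0.00011589$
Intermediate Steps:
$R{\left(D,y \right)} = 10$ ($R{\left(D,y \right)} = 2 - -8 = 2 + 8 = 10$)
$G = 0$ ($G = 4 - 4 = 0$)
$f = -306$ ($f = -24 + 6 \left(-57 + 10\right) = -24 + 6 \left(-47\right) = -24 - 282 = -306$)
$M = -3$ ($M = -3 + \frac{\left(-66 - 306\right) 0}{3} = -3 + \frac{\left(-372\right) 0}{3} = -3 + \frac{1}{3} \cdot 0 = -3 + 0 = -3$)
$\frac{1}{M + \left(j - 26450\right)} = \frac{1}{-3 + \left(35082 - 26450\right)} = \frac{1}{-3 + 8632} = \frac{1}{8629}$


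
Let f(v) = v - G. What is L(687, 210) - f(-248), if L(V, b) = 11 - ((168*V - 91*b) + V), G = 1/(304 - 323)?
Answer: -1837947/19 ≈ -96734.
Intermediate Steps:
G = -1/19 (G = 1/(-19) = -1/19 ≈ -0.052632)
f(v) = 1/19 + v (f(v) = v - 1*(-1/19) = v + 1/19 = 1/19 + v)
L(V, b) = 11 - 169*V + 91*b (L(V, b) = 11 - ((-91*b + 168*V) + V) = 11 - (-91*b + 169*V) = 11 + (-169*V + 91*b) = 11 - 169*V + 91*b)
L(687, 210) - f(-248) = (11 - 169*687 + 91*210) - (1/19 - 248) = (11 - 116103 + 19110) - 1*(-4711/19) = -96982 + 4711/19 = -1837947/19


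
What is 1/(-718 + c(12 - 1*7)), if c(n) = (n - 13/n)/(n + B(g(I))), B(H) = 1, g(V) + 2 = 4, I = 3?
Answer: -5/3588 ≈ -0.0013935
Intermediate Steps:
g(V) = 2 (g(V) = -2 + 4 = 2)
c(n) = (n - 13/n)/(1 + n) (c(n) = (n - 13/n)/(n + 1) = (n - 13/n)/(1 + n))
1/(-718 + c(12 - 1*7)) = 1/(-718 + (-13 + (12 - 1*7)²)/((12 - 1*7)*(1 + (12 - 1*7)))) = 1/(-718 + (-13 + (12 - 7)²)/((12 - 7)*(1 + (12 - 7)))) = 1/(-718 + (-13 + 5²)/(5*(1 + 5))) = 1/(-718 + (⅕)*(-13 + 25)/6) = 1/(-718 + (⅕)*(⅙)*12) = 1/(-718 + ⅖) = 1/(-3588/5) = -5/3588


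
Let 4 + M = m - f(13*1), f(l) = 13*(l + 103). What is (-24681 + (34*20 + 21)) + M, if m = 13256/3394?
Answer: -43253296/1697 ≈ -25488.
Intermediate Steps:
m = 6628/1697 (m = 13256*(1/3394) = 6628/1697 ≈ 3.9057)
f(l) = 1339 + 13*l (f(l) = 13*(103 + l) = 1339 + 13*l)
M = -2559236/1697 (M = -4 + (6628/1697 - (1339 + 13*(13*1))) = -4 + (6628/1697 - (1339 + 13*13)) = -4 + (6628/1697 - (1339 + 169)) = -4 + (6628/1697 - 1*1508) = -4 + (6628/1697 - 1508) = -4 - 2552448/1697 = -2559236/1697 ≈ -1508.1)
(-24681 + (34*20 + 21)) + M = (-24681 + (34*20 + 21)) - 2559236/1697 = (-24681 + (680 + 21)) - 2559236/1697 = (-24681 + 701) - 2559236/1697 = -23980 - 2559236/1697 = -43253296/1697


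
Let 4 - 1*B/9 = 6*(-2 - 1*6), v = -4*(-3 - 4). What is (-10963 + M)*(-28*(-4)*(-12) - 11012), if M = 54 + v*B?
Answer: -27121420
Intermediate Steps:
v = 28 (v = -4*(-7) = 28)
B = 468 (B = 36 - 54*(-2 - 1*6) = 36 - 54*(-2 - 6) = 36 - 54*(-8) = 36 - 9*(-48) = 36 + 432 = 468)
M = 13158 (M = 54 + 28*468 = 54 + 13104 = 13158)
(-10963 + M)*(-28*(-4)*(-12) - 11012) = (-10963 + 13158)*(-28*(-4)*(-12) - 11012) = 2195*(112*(-12) - 11012) = 2195*(-1344 - 11012) = 2195*(-12356) = -27121420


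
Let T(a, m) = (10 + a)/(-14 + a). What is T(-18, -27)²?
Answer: 1/16 ≈ 0.062500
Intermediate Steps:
T(a, m) = (10 + a)/(-14 + a)
T(-18, -27)² = ((10 - 18)/(-14 - 18))² = (-8/(-32))² = (-1/32*(-8))² = (¼)² = 1/16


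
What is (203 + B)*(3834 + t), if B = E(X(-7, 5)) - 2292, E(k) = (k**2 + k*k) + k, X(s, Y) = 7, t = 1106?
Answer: -9800960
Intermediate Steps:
E(k) = k + 2*k**2 (E(k) = (k**2 + k**2) + k = 2*k**2 + k = k + 2*k**2)
B = -2187 (B = 7*(1 + 2*7) - 2292 = 7*(1 + 14) - 2292 = 7*15 - 2292 = 105 - 2292 = -2187)
(203 + B)*(3834 + t) = (203 - 2187)*(3834 + 1106) = -1984*4940 = -9800960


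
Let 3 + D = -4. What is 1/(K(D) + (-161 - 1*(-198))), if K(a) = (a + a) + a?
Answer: 1/16 ≈ 0.062500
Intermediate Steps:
D = -7 (D = -3 - 4 = -7)
K(a) = 3*a (K(a) = 2*a + a = 3*a)
1/(K(D) + (-161 - 1*(-198))) = 1/(3*(-7) + (-161 - 1*(-198))) = 1/(-21 + (-161 + 198)) = 1/(-21 + 37) = 1/16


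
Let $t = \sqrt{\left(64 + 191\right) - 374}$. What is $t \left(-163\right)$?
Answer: $- 163 i \sqrt{119} \approx - 1778.1 i$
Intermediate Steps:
$t = i \sqrt{119}$ ($t = \sqrt{255 - 374} = \sqrt{-119} = i \sqrt{119} \approx 10.909 i$)
$t \left(-163\right) = i \sqrt{119} \left(-163\right) = - 163 i \sqrt{119}$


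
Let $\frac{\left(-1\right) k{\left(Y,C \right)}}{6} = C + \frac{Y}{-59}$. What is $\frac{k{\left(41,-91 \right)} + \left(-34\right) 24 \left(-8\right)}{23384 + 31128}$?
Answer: $\frac{104403}{804052} \approx 0.12985$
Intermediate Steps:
$k{\left(Y,C \right)} = - 6 C + \frac{6 Y}{59}$ ($k{\left(Y,C \right)} = - 6 \left(C + \frac{Y}{-59}\right) = - 6 \left(C + Y \left(- \frac{1}{59}\right)\right) = - 6 \left(C - \frac{Y}{59}\right) = - 6 C + \frac{6 Y}{59}$)
$\frac{k{\left(41,-91 \right)} + \left(-34\right) 24 \left(-8\right)}{23384 + 31128} = \frac{\left(\left(-6\right) \left(-91\right) + \frac{6}{59} \cdot 41\right) + \left(-34\right) 24 \left(-8\right)}{23384 + 31128} = \frac{\left(546 + \frac{246}{59}\right) - -6528}{54512} = \left(\frac{32460}{59} + 6528\right) \frac{1}{54512} = \frac{417612}{59} \cdot \frac{1}{54512} = \frac{104403}{804052}$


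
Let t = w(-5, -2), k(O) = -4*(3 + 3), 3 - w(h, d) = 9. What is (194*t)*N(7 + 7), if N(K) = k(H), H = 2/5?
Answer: 27936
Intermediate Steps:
H = ⅖ (H = 2*(⅕) = ⅖ ≈ 0.40000)
w(h, d) = -6 (w(h, d) = 3 - 1*9 = 3 - 9 = -6)
k(O) = -24 (k(O) = -4*6 = -24)
t = -6
N(K) = -24
(194*t)*N(7 + 7) = (194*(-6))*(-24) = -1164*(-24) = 27936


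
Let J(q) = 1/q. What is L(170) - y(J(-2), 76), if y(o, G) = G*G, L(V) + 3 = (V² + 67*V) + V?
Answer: 34681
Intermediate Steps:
L(V) = -3 + V² + 68*V (L(V) = -3 + ((V² + 67*V) + V) = -3 + (V² + 68*V) = -3 + V² + 68*V)
y(o, G) = G²
L(170) - y(J(-2), 76) = (-3 + 170² + 68*170) - 1*76² = (-3 + 28900 + 11560) - 1*5776 = 40457 - 5776 = 34681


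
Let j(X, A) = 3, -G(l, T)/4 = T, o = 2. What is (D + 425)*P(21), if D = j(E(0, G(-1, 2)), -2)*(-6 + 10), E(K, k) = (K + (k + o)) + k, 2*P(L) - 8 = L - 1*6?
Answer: 10051/2 ≈ 5025.5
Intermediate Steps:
P(L) = 1 + L/2 (P(L) = 4 + (L - 1*6)/2 = 4 + (L - 6)/2 = 4 + (-6 + L)/2 = 4 + (-3 + L/2) = 1 + L/2)
G(l, T) = -4*T
E(K, k) = 2 + K + 2*k (E(K, k) = (K + (k + 2)) + k = (K + (2 + k)) + k = (2 + K + k) + k = 2 + K + 2*k)
D = 12 (D = 3*(-6 + 10) = 3*4 = 12)
(D + 425)*P(21) = (12 + 425)*(1 + (1/2)*21) = 437*(1 + 21/2) = 437*(23/2) = 10051/2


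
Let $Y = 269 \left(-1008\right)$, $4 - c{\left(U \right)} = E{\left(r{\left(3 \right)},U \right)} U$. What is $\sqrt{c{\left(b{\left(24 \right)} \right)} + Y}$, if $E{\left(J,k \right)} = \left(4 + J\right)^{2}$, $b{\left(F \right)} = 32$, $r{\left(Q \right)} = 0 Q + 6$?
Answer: $2 i \sqrt{68587} \approx 523.78 i$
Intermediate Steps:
$r{\left(Q \right)} = 6$ ($r{\left(Q \right)} = 0 + 6 = 6$)
$c{\left(U \right)} = 4 - 100 U$ ($c{\left(U \right)} = 4 - \left(4 + 6\right)^{2} U = 4 - 10^{2} U = 4 - 100 U$)
$Y = -271152$
$\sqrt{c{\left(b{\left(24 \right)} \right)} + Y} = \sqrt{\left(4 - 3200\right) - 271152} = \sqrt{-3196 - 271152} = \sqrt{-274348} = 2 i \sqrt{68587}$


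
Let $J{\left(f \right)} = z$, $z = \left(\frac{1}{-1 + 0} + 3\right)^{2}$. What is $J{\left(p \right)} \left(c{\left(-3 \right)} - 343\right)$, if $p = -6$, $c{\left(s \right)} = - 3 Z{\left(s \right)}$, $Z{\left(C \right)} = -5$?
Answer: $-1312$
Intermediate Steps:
$c{\left(s \right)} = 15$ ($c{\left(s \right)} = \left(-3\right) \left(-5\right) = 15$)
$z = 4$ ($z = \left(\frac{1}{-1} + 3\right)^{2} = \left(-1 + 3\right)^{2} = 2^{2} = 4$)
$J{\left(f \right)} = 4$
$J{\left(p \right)} \left(c{\left(-3 \right)} - 343\right) = 4 \left(15 - 343\right) = 4 \left(-328\right) = -1312$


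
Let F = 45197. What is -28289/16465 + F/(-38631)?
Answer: -1837000964/636059415 ≈ -2.8881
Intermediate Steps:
-28289/16465 + F/(-38631) = -28289/16465 + 45197/(-38631) = -28289*1/16465 + 45197*(-1/38631) = -28289/16465 - 45197/38631 = -1837000964/636059415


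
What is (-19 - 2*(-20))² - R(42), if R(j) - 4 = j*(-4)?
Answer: 605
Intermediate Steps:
R(j) = 4 - 4*j (R(j) = 4 + j*(-4) = 4 - 4*j)
(-19 - 2*(-20))² - R(42) = (-19 - 2*(-20))² - (4 - 4*42) = (-19 + 40)² - (4 - 168) = 21² - 1*(-164) = 441 + 164 = 605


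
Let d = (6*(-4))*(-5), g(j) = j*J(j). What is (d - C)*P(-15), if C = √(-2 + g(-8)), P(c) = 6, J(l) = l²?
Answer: 720 - 6*I*√514 ≈ 720.0 - 136.03*I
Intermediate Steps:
g(j) = j³ (g(j) = j*j² = j³)
d = 120 (d = -24*(-5) = 120)
C = I*√514 (C = √(-2 + (-8)³) = √(-2 - 512) = √(-514) = I*√514 ≈ 22.672*I)
(d - C)*P(-15) = (120 - I*√514)*6 = 720 - 6*I*√514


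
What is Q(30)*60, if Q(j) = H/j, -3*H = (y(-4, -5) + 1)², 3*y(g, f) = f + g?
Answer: -8/3 ≈ -2.6667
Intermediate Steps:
y(g, f) = f/3 + g/3 (y(g, f) = (f + g)/3 = f/3 + g/3)
H = -4/3 (H = -(((⅓)*(-5) + (⅓)*(-4)) + 1)²/3 = -((-5/3 - 4/3) + 1)²/3 = -(-3 + 1)²/3 = -⅓*(-2)² = -⅓*4 = -4/3 ≈ -1.3333)
Q(j) = -4/(3*j)
Q(30)*60 = -4/3/30*60 = -4/3*1/30*60 = -2/45*60 = -8/3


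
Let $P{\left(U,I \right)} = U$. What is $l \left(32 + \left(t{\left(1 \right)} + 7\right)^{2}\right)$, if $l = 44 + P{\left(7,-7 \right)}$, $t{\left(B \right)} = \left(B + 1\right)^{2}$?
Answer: $7803$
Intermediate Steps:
$t{\left(B \right)} = \left(1 + B\right)^{2}$
$l = 51$ ($l = 44 + 7 = 51$)
$l \left(32 + \left(t{\left(1 \right)} + 7\right)^{2}\right) = 51 \left(32 + \left(\left(1 + 1\right)^{2} + 7\right)^{2}\right) = 51 \left(32 + \left(2^{2} + 7\right)^{2}\right) = 51 \left(32 + \left(4 + 7\right)^{2}\right) = 51 \left(32 + 11^{2}\right) = 51 \left(32 + 121\right) = 51 \cdot 153 = 7803$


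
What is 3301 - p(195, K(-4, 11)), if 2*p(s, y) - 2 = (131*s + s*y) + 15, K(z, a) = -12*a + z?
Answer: 3780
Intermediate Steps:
K(z, a) = z - 12*a
p(s, y) = 17/2 + 131*s/2 + s*y/2 (p(s, y) = 1 + ((131*s + s*y) + 15)/2 = 1 + (15 + 131*s + s*y)/2 = 1 + (15/2 + 131*s/2 + s*y/2) = 17/2 + 131*s/2 + s*y/2)
3301 - p(195, K(-4, 11)) = 3301 - (17/2 + (131/2)*195 + (½)*195*(-4 - 12*11)) = 3301 - (17/2 + 25545/2 + (½)*195*(-4 - 132)) = 3301 - (17/2 + 25545/2 + (½)*195*(-136)) = 3301 - (17/2 + 25545/2 - 13260) = 3301 - 1*(-479) = 3301 + 479 = 3780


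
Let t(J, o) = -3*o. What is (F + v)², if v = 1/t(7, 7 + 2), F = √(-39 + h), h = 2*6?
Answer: (1 - 81*I*√3)²/729 ≈ -26.999 - 0.3849*I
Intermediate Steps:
h = 12
F = 3*I*√3 (F = √(-39 + 12) = √(-27) = 3*I*√3 ≈ 5.1962*I)
v = -1/27 (v = 1/(-3*(7 + 2)) = 1/(-3*9) = 1/(-27) = 1*(-1/27) = -1/27 ≈ -0.037037)
(F + v)² = (3*I*√3 - 1/27)² = (-1/27 + 3*I*√3)²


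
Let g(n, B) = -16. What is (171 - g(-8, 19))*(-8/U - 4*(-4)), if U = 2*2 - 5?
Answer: 4488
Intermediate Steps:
U = -1 (U = 4 - 5 = -1)
(171 - g(-8, 19))*(-8/U - 4*(-4)) = (171 - 1*(-16))*(-8/(-1) - 4*(-4)) = (171 + 16)*(-1*(-8) + 16) = 187*(8 + 16) = 187*24 = 4488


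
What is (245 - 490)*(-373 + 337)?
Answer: 8820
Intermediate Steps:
(245 - 490)*(-373 + 337) = -245*(-36) = 8820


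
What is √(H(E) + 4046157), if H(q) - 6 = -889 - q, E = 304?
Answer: √4044970 ≈ 2011.2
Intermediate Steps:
H(q) = -883 - q (H(q) = 6 + (-889 - q) = -883 - q)
√(H(E) + 4046157) = √((-883 - 1*304) + 4046157) = √((-883 - 304) + 4046157) = √(-1187 + 4046157) = √4044970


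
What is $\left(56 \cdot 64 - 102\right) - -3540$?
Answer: $7022$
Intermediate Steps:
$\left(56 \cdot 64 - 102\right) - -3540 = \left(3584 - 102\right) + 3540 = 3482 + 3540 = 7022$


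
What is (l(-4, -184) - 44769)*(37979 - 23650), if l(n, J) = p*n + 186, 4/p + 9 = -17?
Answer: -8304672859/13 ≈ -6.3882e+8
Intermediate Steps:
p = -2/13 (p = 4/(-9 - 17) = 4/(-26) = 4*(-1/26) = -2/13 ≈ -0.15385)
l(n, J) = 186 - 2*n/13 (l(n, J) = -2*n/13 + 186 = 186 - 2*n/13)
(l(-4, -184) - 44769)*(37979 - 23650) = ((186 - 2/13*(-4)) - 44769)*(37979 - 23650) = ((186 + 8/13) - 44769)*14329 = (2426/13 - 44769)*14329 = -579571/13*14329 = -8304672859/13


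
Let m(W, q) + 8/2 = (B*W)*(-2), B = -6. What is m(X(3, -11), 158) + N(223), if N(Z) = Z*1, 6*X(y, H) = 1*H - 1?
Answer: 195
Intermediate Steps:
X(y, H) = -⅙ + H/6 (X(y, H) = (1*H - 1)/6 = (H - 1)/6 = (-1 + H)/6 = -⅙ + H/6)
m(W, q) = -4 + 12*W (m(W, q) = -4 - 6*W*(-2) = -4 + 12*W)
N(Z) = Z
m(X(3, -11), 158) + N(223) = (-4 + 12*(-⅙ + (⅙)*(-11))) + 223 = (-4 + 12*(-⅙ - 11/6)) + 223 = (-4 + 12*(-2)) + 223 = (-4 - 24) + 223 = -28 + 223 = 195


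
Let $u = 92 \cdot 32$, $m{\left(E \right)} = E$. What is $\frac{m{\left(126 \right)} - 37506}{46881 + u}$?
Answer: $- \frac{7476}{9965} \approx -0.75023$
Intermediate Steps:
$u = 2944$
$\frac{m{\left(126 \right)} - 37506}{46881 + u} = \frac{126 - 37506}{46881 + 2944} = - \frac{37380}{49825} = \left(-37380\right) \frac{1}{49825} = - \frac{7476}{9965}$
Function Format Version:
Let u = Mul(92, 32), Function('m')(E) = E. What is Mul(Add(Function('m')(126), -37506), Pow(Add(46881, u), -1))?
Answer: Rational(-7476, 9965) ≈ -0.75023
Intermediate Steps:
u = 2944
Mul(Add(Function('m')(126), -37506), Pow(Add(46881, u), -1)) = Mul(Add(126, -37506), Pow(Add(46881, 2944), -1)) = Mul(-37380, Pow(49825, -1)) = Mul(-37380, Rational(1, 49825)) = Rational(-7476, 9965)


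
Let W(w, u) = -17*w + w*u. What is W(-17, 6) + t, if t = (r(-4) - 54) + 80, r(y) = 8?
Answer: 221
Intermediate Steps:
W(w, u) = -17*w + u*w
t = 34 (t = (8 - 54) + 80 = -46 + 80 = 34)
W(-17, 6) + t = -17*(-17 + 6) + 34 = -17*(-11) + 34 = 187 + 34 = 221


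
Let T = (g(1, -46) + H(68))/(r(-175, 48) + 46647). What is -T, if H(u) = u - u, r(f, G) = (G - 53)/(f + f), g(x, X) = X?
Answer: 3220/3265291 ≈ 0.00098613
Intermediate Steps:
r(f, G) = (-53 + G)/(2*f) (r(f, G) = (-53 + G)/((2*f)) = (-53 + G)*(1/(2*f)) = (-53 + G)/(2*f))
H(u) = 0
T = -3220/3265291 (T = (-46 + 0)/((½)*(-53 + 48)/(-175) + 46647) = -46/((½)*(-1/175)*(-5) + 46647) = -46/(1/70 + 46647) = -46/3265291/70 = -46*70/3265291 = -3220/3265291 ≈ -0.00098613)
-T = -1*(-3220/3265291) = 3220/3265291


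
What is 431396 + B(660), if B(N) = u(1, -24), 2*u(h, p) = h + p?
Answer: 862769/2 ≈ 4.3138e+5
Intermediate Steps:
u(h, p) = h/2 + p/2 (u(h, p) = (h + p)/2 = h/2 + p/2)
B(N) = -23/2 (B(N) = (½)*1 + (½)*(-24) = ½ - 12 = -23/2)
431396 + B(660) = 431396 - 23/2 = 862769/2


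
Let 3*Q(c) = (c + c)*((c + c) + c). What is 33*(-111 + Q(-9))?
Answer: 1683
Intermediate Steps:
Q(c) = 2*c² (Q(c) = ((c + c)*((c + c) + c))/3 = ((2*c)*(2*c + c))/3 = ((2*c)*(3*c))/3 = (6*c²)/3 = 2*c²)
33*(-111 + Q(-9)) = 33*(-111 + 2*(-9)²) = 33*(-111 + 2*81) = 33*(-111 + 162) = 33*51 = 1683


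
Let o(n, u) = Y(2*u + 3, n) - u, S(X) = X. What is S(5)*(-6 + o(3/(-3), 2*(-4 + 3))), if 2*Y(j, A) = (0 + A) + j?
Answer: -25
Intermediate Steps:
Y(j, A) = A/2 + j/2 (Y(j, A) = ((0 + A) + j)/2 = (A + j)/2 = A/2 + j/2)
o(n, u) = 3/2 + n/2 (o(n, u) = (n/2 + (2*u + 3)/2) - u = (n/2 + (3 + 2*u)/2) - u = (n/2 + (3/2 + u)) - u = (3/2 + u + n/2) - u = 3/2 + n/2)
S(5)*(-6 + o(3/(-3), 2*(-4 + 3))) = 5*(-6 + (3/2 + (3/(-3))/2)) = 5*(-6 + (3/2 + (3*(-⅓))/2)) = 5*(-6 + (3/2 + (½)*(-1))) = 5*(-6 + (3/2 - ½)) = 5*(-6 + 1) = 5*(-5) = -25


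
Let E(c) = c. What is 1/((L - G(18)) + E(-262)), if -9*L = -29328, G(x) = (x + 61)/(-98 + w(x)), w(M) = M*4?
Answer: 78/233977 ≈ 0.00033337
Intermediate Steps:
w(M) = 4*M
G(x) = (61 + x)/(-98 + 4*x) (G(x) = (x + 61)/(-98 + 4*x) = (61 + x)/(-98 + 4*x))
L = 9776/3 (L = -1/9*(-29328) = 9776/3 ≈ 3258.7)
1/((L - G(18)) + E(-262)) = 1/((9776/3 - (61 + 18)/(2*(-49 + 2*18))) - 262) = 1/((9776/3 - 79/(2*(-49 + 36))) - 262) = 1/((9776/3 - 79/(2*(-13))) - 262) = 1/((9776/3 - (-1)*79/(2*13)) - 262) = 1/((9776/3 - 1*(-79/26)) - 262) = 1/((9776/3 + 79/26) - 262) = 1/(254413/78 - 262) = 1/(233977/78) = 78/233977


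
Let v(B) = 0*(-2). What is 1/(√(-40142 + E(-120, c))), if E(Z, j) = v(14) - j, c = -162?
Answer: -I*√9995/19990 ≈ -0.0050012*I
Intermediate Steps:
v(B) = 0
E(Z, j) = -j (E(Z, j) = 0 - j = -j)
1/(√(-40142 + E(-120, c))) = 1/(√(-40142 - 1*(-162))) = 1/(√(-40142 + 162)) = 1/(√(-39980)) = 1/(2*I*√9995) = -I*√9995/19990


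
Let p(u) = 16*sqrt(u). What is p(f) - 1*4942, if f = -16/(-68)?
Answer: -4942 + 32*sqrt(17)/17 ≈ -4934.2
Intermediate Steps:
f = 4/17 (f = -16*(-1/68) = 4/17 ≈ 0.23529)
p(f) - 1*4942 = 16*sqrt(4/17) - 1*4942 = 16*(2*sqrt(17)/17) - 4942 = 32*sqrt(17)/17 - 4942 = -4942 + 32*sqrt(17)/17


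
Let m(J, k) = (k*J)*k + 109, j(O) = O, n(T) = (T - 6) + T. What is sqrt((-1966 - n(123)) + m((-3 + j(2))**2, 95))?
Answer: 4*sqrt(433) ≈ 83.235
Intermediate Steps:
n(T) = -6 + 2*T (n(T) = (-6 + T) + T = -6 + 2*T)
m(J, k) = 109 + J*k**2 (m(J, k) = (J*k)*k + 109 = J*k**2 + 109 = 109 + J*k**2)
sqrt((-1966 - n(123)) + m((-3 + j(2))**2, 95)) = sqrt((-1966 - (-6 + 2*123)) + (109 + (-3 + 2)**2*95**2)) = sqrt((-1966 - (-6 + 246)) + (109 + (-1)**2*9025)) = sqrt((-1966 - 1*240) + (109 + 1*9025)) = sqrt((-1966 - 240) + (109 + 9025)) = sqrt(-2206 + 9134) = sqrt(6928) = 4*sqrt(433)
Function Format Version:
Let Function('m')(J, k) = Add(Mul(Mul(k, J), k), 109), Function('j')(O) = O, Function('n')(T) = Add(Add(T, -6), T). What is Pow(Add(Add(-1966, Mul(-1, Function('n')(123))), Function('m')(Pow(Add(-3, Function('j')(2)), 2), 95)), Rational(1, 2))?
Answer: Mul(4, Pow(433, Rational(1, 2))) ≈ 83.235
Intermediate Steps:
Function('n')(T) = Add(-6, Mul(2, T)) (Function('n')(T) = Add(Add(-6, T), T) = Add(-6, Mul(2, T)))
Function('m')(J, k) = Add(109, Mul(J, Pow(k, 2))) (Function('m')(J, k) = Add(Mul(Mul(J, k), k), 109) = Add(Mul(J, Pow(k, 2)), 109) = Add(109, Mul(J, Pow(k, 2))))
Pow(Add(Add(-1966, Mul(-1, Function('n')(123))), Function('m')(Pow(Add(-3, Function('j')(2)), 2), 95)), Rational(1, 2)) = Pow(Add(Add(-1966, Mul(-1, Add(-6, Mul(2, 123)))), Add(109, Mul(Pow(Add(-3, 2), 2), Pow(95, 2)))), Rational(1, 2)) = Pow(Add(Add(-1966, Mul(-1, Add(-6, 246))), Add(109, Mul(Pow(-1, 2), 9025))), Rational(1, 2)) = Pow(Add(Add(-1966, Mul(-1, 240)), Add(109, Mul(1, 9025))), Rational(1, 2)) = Pow(Add(Add(-1966, -240), Add(109, 9025)), Rational(1, 2)) = Pow(Add(-2206, 9134), Rational(1, 2)) = Pow(6928, Rational(1, 2)) = Mul(4, Pow(433, Rational(1, 2)))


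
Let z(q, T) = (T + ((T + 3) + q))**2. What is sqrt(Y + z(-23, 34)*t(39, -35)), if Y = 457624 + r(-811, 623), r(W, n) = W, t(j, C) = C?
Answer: 21*sqrt(853) ≈ 613.33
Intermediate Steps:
z(q, T) = (3 + q + 2*T)**2 (z(q, T) = (T + ((3 + T) + q))**2 = (T + (3 + T + q))**2 = (3 + q + 2*T)**2)
Y = 456813 (Y = 457624 - 811 = 456813)
sqrt(Y + z(-23, 34)*t(39, -35)) = sqrt(456813 + (3 - 23 + 2*34)**2*(-35)) = sqrt(456813 + (3 - 23 + 68)**2*(-35)) = sqrt(456813 + 48**2*(-35)) = sqrt(456813 + 2304*(-35)) = sqrt(456813 - 80640) = sqrt(376173) = 21*sqrt(853)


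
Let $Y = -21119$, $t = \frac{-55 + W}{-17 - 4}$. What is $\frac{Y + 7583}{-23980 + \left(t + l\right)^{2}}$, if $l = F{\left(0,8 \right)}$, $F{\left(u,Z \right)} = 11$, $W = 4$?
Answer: $\frac{9212}{16197} \approx 0.56875$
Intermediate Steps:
$l = 11$
$t = \frac{17}{7}$ ($t = \frac{-55 + 4}{-17 - 4} = - \frac{51}{-21} = \left(-51\right) \left(- \frac{1}{21}\right) = \frac{17}{7} \approx 2.4286$)
$\frac{Y + 7583}{-23980 + \left(t + l\right)^{2}} = \frac{-21119 + 7583}{-23980 + \left(\frac{17}{7} + 11\right)^{2}} = - \frac{13536}{-23980 + \left(\frac{94}{7}\right)^{2}} = - \frac{13536}{-23980 + \frac{8836}{49}} = - \frac{13536}{- \frac{1166184}{49}} = \left(-13536\right) \left(- \frac{49}{1166184}\right) = \frac{9212}{16197}$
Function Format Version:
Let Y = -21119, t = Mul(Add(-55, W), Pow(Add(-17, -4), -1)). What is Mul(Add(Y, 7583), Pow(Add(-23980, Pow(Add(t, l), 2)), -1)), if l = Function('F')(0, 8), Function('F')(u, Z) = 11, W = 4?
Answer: Rational(9212, 16197) ≈ 0.56875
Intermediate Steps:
l = 11
t = Rational(17, 7) (t = Mul(Add(-55, 4), Pow(Add(-17, -4), -1)) = Mul(-51, Pow(-21, -1)) = Mul(-51, Rational(-1, 21)) = Rational(17, 7) ≈ 2.4286)
Mul(Add(Y, 7583), Pow(Add(-23980, Pow(Add(t, l), 2)), -1)) = Mul(Add(-21119, 7583), Pow(Add(-23980, Pow(Add(Rational(17, 7), 11), 2)), -1)) = Mul(-13536, Pow(Add(-23980, Pow(Rational(94, 7), 2)), -1)) = Mul(-13536, Pow(Add(-23980, Rational(8836, 49)), -1)) = Mul(-13536, Pow(Rational(-1166184, 49), -1)) = Mul(-13536, Rational(-49, 1166184)) = Rational(9212, 16197)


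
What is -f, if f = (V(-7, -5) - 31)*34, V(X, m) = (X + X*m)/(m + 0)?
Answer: 6222/5 ≈ 1244.4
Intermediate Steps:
V(X, m) = (X + X*m)/m
f = -6222/5 (f = ((-7 - 7/(-5)) - 31)*34 = ((-7 - 7*(-1/5)) - 31)*34 = ((-7 + 7/5) - 31)*34 = (-28/5 - 31)*34 = -183/5*34 = -6222/5 ≈ -1244.4)
-f = -1*(-6222/5) = 6222/5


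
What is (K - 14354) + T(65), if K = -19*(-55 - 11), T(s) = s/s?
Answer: -13099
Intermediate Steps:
T(s) = 1
K = 1254 (K = -19*(-66) = 1254)
(K - 14354) + T(65) = (1254 - 14354) + 1 = -13100 + 1 = -13099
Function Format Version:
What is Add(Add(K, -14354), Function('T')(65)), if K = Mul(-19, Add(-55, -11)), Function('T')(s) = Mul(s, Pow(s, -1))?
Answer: -13099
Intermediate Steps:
Function('T')(s) = 1
K = 1254 (K = Mul(-19, -66) = 1254)
Add(Add(K, -14354), Function('T')(65)) = Add(Add(1254, -14354), 1) = Add(-13100, 1) = -13099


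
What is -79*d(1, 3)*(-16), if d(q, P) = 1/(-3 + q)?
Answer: -632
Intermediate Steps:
-79*d(1, 3)*(-16) = -79/(-3 + 1)*(-16) = -79/(-2)*(-16) = -79*(-½)*(-16) = (79/2)*(-16) = -632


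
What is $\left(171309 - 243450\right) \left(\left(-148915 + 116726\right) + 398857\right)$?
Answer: $-26451796188$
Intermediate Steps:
$\left(171309 - 243450\right) \left(\left(-148915 + 116726\right) + 398857\right) = - 72141 \left(-32189 + 398857\right) = \left(-72141\right) 366668 = -26451796188$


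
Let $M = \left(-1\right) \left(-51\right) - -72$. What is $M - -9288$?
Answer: $9411$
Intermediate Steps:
$M = 123$ ($M = 51 + 72 = 123$)
$M - -9288 = 123 - -9288 = 123 + 9288 = 9411$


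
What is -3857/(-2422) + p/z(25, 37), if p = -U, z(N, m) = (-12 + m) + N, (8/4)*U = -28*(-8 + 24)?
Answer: 52527/8650 ≈ 6.0725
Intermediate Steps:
U = -224 (U = (-28*(-8 + 24))/2 = (-28*16)/2 = (½)*(-448) = -224)
z(N, m) = -12 + N + m
p = 224 (p = -1*(-224) = 224)
-3857/(-2422) + p/z(25, 37) = -3857/(-2422) + 224/(-12 + 25 + 37) = -3857*(-1/2422) + 224/50 = 551/346 + 224*(1/50) = 551/346 + 112/25 = 52527/8650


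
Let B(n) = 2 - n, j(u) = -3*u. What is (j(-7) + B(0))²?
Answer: 529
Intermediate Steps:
(j(-7) + B(0))² = (-3*(-7) + (2 - 1*0))² = (21 + (2 + 0))² = (21 + 2)² = 23² = 529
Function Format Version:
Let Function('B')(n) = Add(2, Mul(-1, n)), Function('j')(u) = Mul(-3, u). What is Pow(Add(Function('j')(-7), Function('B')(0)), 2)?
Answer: 529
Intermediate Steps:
Pow(Add(Function('j')(-7), Function('B')(0)), 2) = Pow(Add(Mul(-3, -7), Add(2, Mul(-1, 0))), 2) = Pow(Add(21, Add(2, 0)), 2) = Pow(Add(21, 2), 2) = Pow(23, 2) = 529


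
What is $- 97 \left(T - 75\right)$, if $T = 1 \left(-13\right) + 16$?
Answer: $6984$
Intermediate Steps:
$T = 3$ ($T = -13 + 16 = 3$)
$- 97 \left(T - 75\right) = - 97 \left(3 - 75\right) = \left(-97\right) \left(-72\right) = 6984$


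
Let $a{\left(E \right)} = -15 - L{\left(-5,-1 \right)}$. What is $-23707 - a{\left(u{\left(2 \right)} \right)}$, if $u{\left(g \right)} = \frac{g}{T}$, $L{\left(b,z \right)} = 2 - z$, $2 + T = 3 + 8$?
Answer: $-23689$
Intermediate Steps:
$T = 9$ ($T = -2 + \left(3 + 8\right) = -2 + 11 = 9$)
$u{\left(g \right)} = \frac{g}{9}$
$a{\left(E \right)} = -18$ ($a{\left(E \right)} = -15 - \left(2 - -1\right) = -15 - \left(2 + 1\right) = -15 - 3 = -18$)
$-23707 - a{\left(u{\left(2 \right)} \right)} = -23707 - -18 = -23707 + 18 = -23689$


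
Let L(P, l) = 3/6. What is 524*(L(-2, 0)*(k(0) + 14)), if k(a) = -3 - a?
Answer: 2882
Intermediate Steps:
L(P, l) = 1/2 (L(P, l) = 3*(1/6) = 1/2)
524*(L(-2, 0)*(k(0) + 14)) = 524*(((-3 - 1*0) + 14)/2) = 524*(((-3 + 0) + 14)/2) = 524*((-3 + 14)/2) = 524*((1/2)*11) = 524*(11/2) = 2882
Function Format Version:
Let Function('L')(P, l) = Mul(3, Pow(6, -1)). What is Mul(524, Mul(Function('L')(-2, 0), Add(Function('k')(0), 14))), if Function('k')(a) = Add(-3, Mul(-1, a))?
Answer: 2882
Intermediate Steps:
Function('L')(P, l) = Rational(1, 2) (Function('L')(P, l) = Mul(3, Rational(1, 6)) = Rational(1, 2))
Mul(524, Mul(Function('L')(-2, 0), Add(Function('k')(0), 14))) = Mul(524, Mul(Rational(1, 2), Add(Add(-3, Mul(-1, 0)), 14))) = Mul(524, Mul(Rational(1, 2), Add(Add(-3, 0), 14))) = Mul(524, Mul(Rational(1, 2), Add(-3, 14))) = Mul(524, Mul(Rational(1, 2), 11)) = Mul(524, Rational(11, 2)) = 2882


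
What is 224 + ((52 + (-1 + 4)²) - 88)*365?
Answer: -9631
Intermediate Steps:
224 + ((52 + (-1 + 4)²) - 88)*365 = 224 + ((52 + 3²) - 88)*365 = 224 + ((52 + 9) - 88)*365 = 224 + (61 - 88)*365 = 224 - 27*365 = 224 - 9855 = -9631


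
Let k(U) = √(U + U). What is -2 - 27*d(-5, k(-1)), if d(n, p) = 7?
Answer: -191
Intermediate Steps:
k(U) = √2*√U (k(U) = √(2*U) = √2*√U)
-2 - 27*d(-5, k(-1)) = -2 - 27*7 = -2 - 189 = -191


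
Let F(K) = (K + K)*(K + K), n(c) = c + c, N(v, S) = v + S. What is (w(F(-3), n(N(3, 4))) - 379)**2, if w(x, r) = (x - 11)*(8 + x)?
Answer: 519841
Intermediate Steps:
N(v, S) = S + v
n(c) = 2*c
F(K) = 4*K**2 (F(K) = (2*K)*(2*K) = 4*K**2)
w(x, r) = (-11 + x)*(8 + x)
(w(F(-3), n(N(3, 4))) - 379)**2 = ((-88 + (4*(-3)**2)**2 - 12*(-3)**2) - 379)**2 = ((-88 + (4*9)**2 - 12*9) - 379)**2 = ((-88 + 36**2 - 3*36) - 379)**2 = ((-88 + 1296 - 108) - 379)**2 = (1100 - 379)**2 = 721**2 = 519841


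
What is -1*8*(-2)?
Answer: 16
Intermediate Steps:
-1*8*(-2) = -8*(-2) = 16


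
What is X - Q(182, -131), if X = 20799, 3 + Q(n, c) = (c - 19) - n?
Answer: 21134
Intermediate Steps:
Q(n, c) = -22 + c - n (Q(n, c) = -3 + ((c - 19) - n) = -3 + ((-19 + c) - n) = -3 + (-19 + c - n) = -22 + c - n)
X - Q(182, -131) = 20799 - (-22 - 131 - 1*182) = 20799 - (-22 - 131 - 182) = 20799 - 1*(-335) = 20799 + 335 = 21134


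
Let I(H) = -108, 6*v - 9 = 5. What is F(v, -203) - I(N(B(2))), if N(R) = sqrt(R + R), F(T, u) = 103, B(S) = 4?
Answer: 211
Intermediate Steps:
v = 7/3 (v = 3/2 + (1/6)*5 = 3/2 + 5/6 = 7/3 ≈ 2.3333)
N(R) = sqrt(2)*sqrt(R) (N(R) = sqrt(2*R) = sqrt(2)*sqrt(R))
F(v, -203) - I(N(B(2))) = 103 - 1*(-108) = 103 + 108 = 211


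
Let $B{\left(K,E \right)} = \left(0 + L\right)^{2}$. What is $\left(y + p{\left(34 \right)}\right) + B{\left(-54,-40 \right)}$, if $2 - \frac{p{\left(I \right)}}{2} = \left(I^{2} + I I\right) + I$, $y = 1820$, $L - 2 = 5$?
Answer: $-2819$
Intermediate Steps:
$L = 7$ ($L = 2 + 5 = 7$)
$B{\left(K,E \right)} = 49$ ($B{\left(K,E \right)} = \left(0 + 7\right)^{2} = 7^{2} = 49$)
$p{\left(I \right)} = 4 - 4 I^{2} - 2 I$ ($p{\left(I \right)} = 4 - 2 \left(\left(I^{2} + I I\right) + I\right) = 4 - 2 \left(\left(I^{2} + I^{2}\right) + I\right) = 4 - 2 \left(2 I^{2} + I\right) = 4 - 2 \left(I + 2 I^{2}\right) = 4 - \left(2 I + 4 I^{2}\right) = 4 - 4 I^{2} - 2 I$)
$\left(y + p{\left(34 \right)}\right) + B{\left(-54,-40 \right)} = \left(1820 - \left(64 + 4624\right)\right) + 49 = \left(1820 - 4688\right) + 49 = -2868 + 49 = -2819$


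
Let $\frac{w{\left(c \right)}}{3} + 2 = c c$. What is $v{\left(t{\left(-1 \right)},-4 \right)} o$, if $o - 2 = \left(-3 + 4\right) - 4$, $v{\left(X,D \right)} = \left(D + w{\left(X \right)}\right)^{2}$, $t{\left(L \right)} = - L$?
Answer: $-49$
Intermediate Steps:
$w{\left(c \right)} = -6 + 3 c^{2}$ ($w{\left(c \right)} = -6 + 3 c c = -6 + 3 c^{2}$)
$v{\left(X,D \right)} = \left(-6 + D + 3 X^{2}\right)^{2}$ ($v{\left(X,D \right)} = \left(D + \left(-6 + 3 X^{2}\right)\right)^{2} = \left(-6 + D + 3 X^{2}\right)^{2}$)
$o = -1$ ($o = 2 + \left(\left(-3 + 4\right) - 4\right) = 2 + \left(1 - 4\right) = 2 - 3 = -1$)
$v{\left(t{\left(-1 \right)},-4 \right)} o = \left(-6 - 4 + 3 \left(\left(-1\right) \left(-1\right)\right)^{2}\right)^{2} \left(-1\right) = \left(-6 - 4 + 3 \cdot 1^{2}\right)^{2} \left(-1\right) = \left(-6 - 4 + 3 \cdot 1\right)^{2} \left(-1\right) = \left(-6 - 4 + 3\right)^{2} \left(-1\right) = \left(-7\right)^{2} \left(-1\right) = 49 \left(-1\right) = -49$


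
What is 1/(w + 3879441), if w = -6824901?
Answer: -1/2945460 ≈ -3.3951e-7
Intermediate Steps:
1/(w + 3879441) = 1/(-6824901 + 3879441) = 1/(-2945460) = -1/2945460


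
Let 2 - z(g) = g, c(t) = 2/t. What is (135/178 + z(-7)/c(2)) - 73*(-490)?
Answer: 6368797/178 ≈ 35780.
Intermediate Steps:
z(g) = 2 - g
(135/178 + z(-7)/c(2)) - 73*(-490) = (135/178 + (2 - 1*(-7))/((2/2))) - 73*(-490) = (135*(1/178) + (2 + 7)/((2*(½)))) + 35770 = (135/178 + 9/1) + 35770 = (135/178 + 9*1) + 35770 = (135/178 + 9) + 35770 = 1737/178 + 35770 = 6368797/178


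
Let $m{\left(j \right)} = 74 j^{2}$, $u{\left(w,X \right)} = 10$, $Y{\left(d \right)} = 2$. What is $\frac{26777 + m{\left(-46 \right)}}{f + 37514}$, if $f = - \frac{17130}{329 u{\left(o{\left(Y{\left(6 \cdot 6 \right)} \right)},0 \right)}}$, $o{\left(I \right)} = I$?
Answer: $\frac{60325769}{12340393} \approx 4.8885$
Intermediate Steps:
$f = - \frac{1713}{329}$ ($f = - \frac{17130}{329 \cdot 10} = - \frac{17130}{3290} = \left(-17130\right) \frac{1}{3290} = - \frac{1713}{329} \approx -5.2067$)
$\frac{26777 + m{\left(-46 \right)}}{f + 37514} = \frac{26777 + 74 \left(-46\right)^{2}}{- \frac{1713}{329} + 37514} = \frac{26777 + 74 \cdot 2116}{\frac{12340393}{329}} = \left(26777 + 156584\right) \frac{329}{12340393} = 183361 \cdot \frac{329}{12340393} = \frac{60325769}{12340393}$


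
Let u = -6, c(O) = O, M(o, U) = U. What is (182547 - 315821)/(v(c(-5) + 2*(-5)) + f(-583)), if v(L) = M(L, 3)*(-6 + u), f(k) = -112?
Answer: 1801/2 ≈ 900.50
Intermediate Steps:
v(L) = -36 (v(L) = 3*(-6 - 6) = 3*(-12) = -36)
(182547 - 315821)/(v(c(-5) + 2*(-5)) + f(-583)) = (182547 - 315821)/(-36 - 112) = -133274/(-148) = -133274*(-1/148) = 1801/2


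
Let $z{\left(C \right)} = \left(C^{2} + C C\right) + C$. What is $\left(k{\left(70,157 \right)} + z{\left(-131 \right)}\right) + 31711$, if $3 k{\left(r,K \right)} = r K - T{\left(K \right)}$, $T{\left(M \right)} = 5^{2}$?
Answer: $69557$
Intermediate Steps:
$T{\left(M \right)} = 25$
$k{\left(r,K \right)} = - \frac{25}{3} + \frac{K r}{3}$ ($k{\left(r,K \right)} = \frac{r K - 25}{3} = \frac{K r - 25}{3} = \frac{-25 + K r}{3} = - \frac{25}{3} + \frac{K r}{3}$)
$z{\left(C \right)} = C + 2 C^{2}$ ($z{\left(C \right)} = \left(C^{2} + C^{2}\right) + C = 2 C^{2} + C = C + 2 C^{2}$)
$\left(k{\left(70,157 \right)} + z{\left(-131 \right)}\right) + 31711 = \left(\left(- \frac{25}{3} + \frac{1}{3} \cdot 157 \cdot 70\right) - 131 \left(1 + 2 \left(-131\right)\right)\right) + 31711 = \left(\left(- \frac{25}{3} + \frac{10990}{3}\right) - 131 \left(1 - 262\right)\right) + 31711 = \left(3655 - -34191\right) + 31711 = \left(3655 + 34191\right) + 31711 = 37846 + 31711 = 69557$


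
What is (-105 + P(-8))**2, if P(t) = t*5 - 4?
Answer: 22201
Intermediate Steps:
P(t) = -4 + 5*t (P(t) = 5*t - 4 = -4 + 5*t)
(-105 + P(-8))**2 = (-105 + (-4 + 5*(-8)))**2 = (-105 + (-4 - 40))**2 = (-105 - 44)**2 = (-149)**2 = 22201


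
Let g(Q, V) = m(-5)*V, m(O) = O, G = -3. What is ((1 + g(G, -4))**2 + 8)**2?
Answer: 201601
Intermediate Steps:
g(Q, V) = -5*V
((1 + g(G, -4))**2 + 8)**2 = ((1 - 5*(-4))**2 + 8)**2 = ((1 + 20)**2 + 8)**2 = (21**2 + 8)**2 = (441 + 8)**2 = 449**2 = 201601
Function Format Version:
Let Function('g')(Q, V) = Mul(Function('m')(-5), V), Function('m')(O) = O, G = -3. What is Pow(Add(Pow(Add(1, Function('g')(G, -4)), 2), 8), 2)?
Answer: 201601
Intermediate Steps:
Function('g')(Q, V) = Mul(-5, V)
Pow(Add(Pow(Add(1, Function('g')(G, -4)), 2), 8), 2) = Pow(Add(Pow(Add(1, Mul(-5, -4)), 2), 8), 2) = Pow(Add(Pow(Add(1, 20), 2), 8), 2) = Pow(Add(Pow(21, 2), 8), 2) = Pow(Add(441, 8), 2) = Pow(449, 2) = 201601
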